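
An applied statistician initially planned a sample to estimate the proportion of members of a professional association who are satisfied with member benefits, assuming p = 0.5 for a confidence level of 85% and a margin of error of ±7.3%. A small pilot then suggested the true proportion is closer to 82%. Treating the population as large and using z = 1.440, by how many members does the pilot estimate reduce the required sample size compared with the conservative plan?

Conservative (p = 0.5): n = 1.440² × 0.25 / 0.073² ≈ 97.28 → 98.
Using p = 0.82: p(1−p) = 0.1476, so n = 1.440² × 0.1476 / 0.073² ≈ 57.43 → 58.
Reduction: 98 − 58 = 40.

40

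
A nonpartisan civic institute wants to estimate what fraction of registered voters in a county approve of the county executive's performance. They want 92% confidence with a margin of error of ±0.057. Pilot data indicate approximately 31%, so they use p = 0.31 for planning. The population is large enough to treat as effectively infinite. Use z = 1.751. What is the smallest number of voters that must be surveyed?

202

With p = 0.31, p(1−p) = 0.2139.
n = z²·p(1−p)/E² = 1.751² × 0.2139 / 0.057² = 3.0660 × 0.2139 / 0.003249 ≈ 201.85.
Rounding up gives n = 202.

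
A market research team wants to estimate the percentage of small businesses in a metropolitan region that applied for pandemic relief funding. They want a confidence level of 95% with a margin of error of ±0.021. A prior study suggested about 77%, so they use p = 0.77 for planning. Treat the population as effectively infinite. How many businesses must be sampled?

1543

For 95% confidence, z = 1.960.
With p = 0.77, p(1−p) = 0.1771.
n = z²·p(1−p)/E² = 1.960² × 0.1771 / 0.021² = 3.8416 × 0.1771 / 0.000441 ≈ 1542.74.
Rounding up gives n = 1543.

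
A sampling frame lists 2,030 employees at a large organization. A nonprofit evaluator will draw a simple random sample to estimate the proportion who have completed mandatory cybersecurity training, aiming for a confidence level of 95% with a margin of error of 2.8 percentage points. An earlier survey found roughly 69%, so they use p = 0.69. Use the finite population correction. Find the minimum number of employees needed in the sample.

For 95% confidence, z = 1.960.
Unadjusted: n₀ = 1.960² × 0.69 × 0.31 / 0.028² ≈ 1048.11, so n₀ = 1049.
Finite population correction with N = 2,030: n = n₀ / (1 + (n₀−1)/N) = 1049 / (1 + 1048/2030) = 1049 / 1.5163 ≈ 691.84.
Rounding up, n = 692.

692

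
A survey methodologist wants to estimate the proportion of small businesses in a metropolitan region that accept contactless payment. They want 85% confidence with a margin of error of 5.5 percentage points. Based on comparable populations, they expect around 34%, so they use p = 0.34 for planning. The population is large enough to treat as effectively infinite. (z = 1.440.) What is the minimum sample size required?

With p = 0.34, p(1−p) = 0.2244.
n = z²·p(1−p)/E² = 1.440² × 0.2244 / 0.055² = 2.0736 × 0.2244 / 0.003025 ≈ 153.82.
Rounding up gives n = 154.

154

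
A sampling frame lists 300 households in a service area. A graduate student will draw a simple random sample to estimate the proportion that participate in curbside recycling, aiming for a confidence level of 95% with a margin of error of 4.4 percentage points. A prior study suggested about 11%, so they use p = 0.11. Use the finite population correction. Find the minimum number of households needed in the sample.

For 95% confidence, z = 1.960.
Unadjusted: n₀ = 1.960² × 0.11 × 0.89 / 0.044² ≈ 194.26, so n₀ = 195.
Finite population correction with N = 300: n = n₀ / (1 + (n₀−1)/N) = 195 / (1 + 194/300) = 195 / 1.6467 ≈ 118.42.
Rounding up, n = 119.

119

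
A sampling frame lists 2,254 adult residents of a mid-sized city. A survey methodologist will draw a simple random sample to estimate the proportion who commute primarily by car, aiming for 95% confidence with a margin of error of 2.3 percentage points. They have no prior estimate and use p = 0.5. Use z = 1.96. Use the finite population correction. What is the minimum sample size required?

1006

Unadjusted: n₀ = 1.96² × 0.50 × 0.50 / 0.023² ≈ 1815.50, so n₀ = 1816.
Finite population correction with N = 2,254: n = n₀ / (1 + (n₀−1)/N) = 1816 / (1 + 1815/2254) = 1816 / 1.8052 ≈ 1005.96.
Rounding up, n = 1006.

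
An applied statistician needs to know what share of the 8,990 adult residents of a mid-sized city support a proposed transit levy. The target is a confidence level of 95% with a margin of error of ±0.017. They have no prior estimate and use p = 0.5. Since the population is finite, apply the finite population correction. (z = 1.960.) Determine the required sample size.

Unadjusted: n₀ = 1.960² × 0.50 × 0.50 / 0.017² ≈ 3323.18, so n₀ = 3324.
Finite population correction with N = 8,990: n = n₀ / (1 + (n₀−1)/N) = 3324 / (1 + 3323/8990) = 3324 / 1.3696 ≈ 2426.93.
Rounding up, n = 2427.

2427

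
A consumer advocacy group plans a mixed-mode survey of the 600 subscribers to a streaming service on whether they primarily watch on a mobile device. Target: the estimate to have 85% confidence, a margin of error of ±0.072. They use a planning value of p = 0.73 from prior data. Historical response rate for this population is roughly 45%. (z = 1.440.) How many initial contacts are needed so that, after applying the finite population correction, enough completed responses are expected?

156

Completed interviews needed (unadjusted): n₀ = 1.440² × 0.1971 / 0.072² ≈ 78.84 → 79.
FPC for N = 600: n = 79 / (1 + 78/600) = 79 / 1.1300 ≈ 69.91 → 70.
At a 45% response rate, contacts needed = 70 / 0.45 ≈ 155.56 → 156.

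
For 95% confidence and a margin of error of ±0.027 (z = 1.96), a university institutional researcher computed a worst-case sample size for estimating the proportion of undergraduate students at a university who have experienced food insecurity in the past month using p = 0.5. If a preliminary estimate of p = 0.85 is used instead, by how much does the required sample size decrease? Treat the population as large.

Conservative (p = 0.5): n = 1.96² × 0.25 / 0.027² ≈ 1317.42 → 1318.
Using p = 0.85: p(1−p) = 0.1275, so n = 1.96² × 0.1275 / 0.027² ≈ 671.88 → 672.
Reduction: 1318 − 672 = 646.

646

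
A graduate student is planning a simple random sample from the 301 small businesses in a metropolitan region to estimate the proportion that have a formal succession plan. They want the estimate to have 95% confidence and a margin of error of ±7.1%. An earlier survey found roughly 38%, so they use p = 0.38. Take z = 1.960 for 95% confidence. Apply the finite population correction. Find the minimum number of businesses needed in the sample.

113

Unadjusted: n₀ = 1.960² × 0.38 × 0.62 / 0.071² ≈ 179.54, so n₀ = 180.
Finite population correction with N = 301: n = n₀ / (1 + (n₀−1)/N) = 180 / (1 + 179/301) = 180 / 1.5947 ≈ 112.88.
Rounding up, n = 113.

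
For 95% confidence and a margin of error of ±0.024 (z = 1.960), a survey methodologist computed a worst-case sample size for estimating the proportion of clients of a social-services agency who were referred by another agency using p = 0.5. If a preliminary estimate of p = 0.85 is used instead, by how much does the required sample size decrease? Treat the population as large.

Conservative (p = 0.5): n = 1.960² × 0.25 / 0.024² ≈ 1667.36 → 1668.
Using p = 0.85: p(1−p) = 0.1275, so n = 1.960² × 0.1275 / 0.024² ≈ 850.35 → 851.
Reduction: 1668 − 851 = 817.

817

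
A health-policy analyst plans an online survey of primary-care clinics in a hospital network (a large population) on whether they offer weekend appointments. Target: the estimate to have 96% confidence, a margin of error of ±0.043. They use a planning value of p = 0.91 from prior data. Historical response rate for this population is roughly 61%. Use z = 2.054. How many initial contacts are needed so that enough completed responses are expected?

Completed interviews needed: n₀ = 2.054² × 0.0819 / 0.043² ≈ 186.87 → 187.
At a 61% response rate, contacts needed = 187 / 0.61 ≈ 306.56 → 307.

307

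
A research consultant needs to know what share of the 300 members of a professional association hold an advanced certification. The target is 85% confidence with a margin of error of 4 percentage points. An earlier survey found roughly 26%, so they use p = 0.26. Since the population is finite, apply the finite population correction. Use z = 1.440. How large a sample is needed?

137

Unadjusted: n₀ = 1.440² × 0.26 × 0.74 / 0.040² ≈ 249.35, so n₀ = 250.
Finite population correction with N = 300: n = n₀ / (1 + (n₀−1)/N) = 250 / (1 + 249/300) = 250 / 1.8300 ≈ 136.61.
Rounding up, n = 137.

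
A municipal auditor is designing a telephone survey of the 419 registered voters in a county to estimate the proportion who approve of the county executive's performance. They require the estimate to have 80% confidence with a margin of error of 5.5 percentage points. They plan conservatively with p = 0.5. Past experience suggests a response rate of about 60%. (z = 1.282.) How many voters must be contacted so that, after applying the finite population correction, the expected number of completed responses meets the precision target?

Completed interviews needed (unadjusted): n₀ = 1.282² × 0.2500 / 0.055² ≈ 135.83 → 136.
FPC for N = 419: n = 136 / (1 + 135/419) = 136 / 1.3222 ≈ 102.86 → 103.
At a 60% response rate, contacts needed = 103 / 0.60 ≈ 171.67 → 172.

172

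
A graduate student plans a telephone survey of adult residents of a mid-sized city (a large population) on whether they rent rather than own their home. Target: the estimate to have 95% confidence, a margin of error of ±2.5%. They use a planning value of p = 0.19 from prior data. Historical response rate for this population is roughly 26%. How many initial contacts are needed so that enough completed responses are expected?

3639

For 95% confidence, z = 1.960.
Completed interviews needed: n₀ = 1.960² × 0.1539 / 0.025² ≈ 945.96 → 946.
At a 26% response rate, contacts needed = 946 / 0.26 ≈ 3638.46 → 3639.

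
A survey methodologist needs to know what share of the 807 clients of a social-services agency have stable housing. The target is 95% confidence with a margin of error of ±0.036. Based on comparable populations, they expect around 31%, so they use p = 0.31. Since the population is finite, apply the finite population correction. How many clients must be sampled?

356

For 95% confidence, z = 1.96.
Unadjusted: n₀ = 1.96² × 0.31 × 0.69 / 0.036² ≈ 634.04, so n₀ = 635.
Finite population correction with N = 807: n = n₀ / (1 + (n₀−1)/N) = 635 / (1 + 634/807) = 635 / 1.7856 ≈ 355.62.
Rounding up, n = 356.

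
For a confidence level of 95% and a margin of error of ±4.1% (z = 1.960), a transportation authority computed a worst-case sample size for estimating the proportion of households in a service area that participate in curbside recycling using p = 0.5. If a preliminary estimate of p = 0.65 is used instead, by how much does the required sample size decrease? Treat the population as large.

52

Conservative (p = 0.5): n = 1.960² × 0.25 / 0.041² ≈ 571.33 → 572.
Using p = 0.65: p(1−p) = 0.2275, so n = 1.960² × 0.2275 / 0.041² ≈ 519.91 → 520.
Reduction: 572 − 520 = 52.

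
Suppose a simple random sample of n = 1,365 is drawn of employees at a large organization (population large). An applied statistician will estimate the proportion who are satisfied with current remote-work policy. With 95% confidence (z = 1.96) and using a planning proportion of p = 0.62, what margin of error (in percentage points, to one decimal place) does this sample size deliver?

SE(p̂) = √[p(1−p)/n] = √[0.2356/1365] = 0.01314.
E = z × SE = 1.96 × 0.01314 = 0.02575, or 2.6 percentage points.

2.6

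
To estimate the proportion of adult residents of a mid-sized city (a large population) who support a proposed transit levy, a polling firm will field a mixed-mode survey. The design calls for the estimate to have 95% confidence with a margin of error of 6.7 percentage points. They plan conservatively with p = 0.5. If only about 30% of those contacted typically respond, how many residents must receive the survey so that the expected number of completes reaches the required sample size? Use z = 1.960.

Completed interviews needed: n₀ = 1.960² × 0.2500 / 0.067² ≈ 213.95 → 214.
At a 30% response rate, contacts needed = 214 / 0.30 ≈ 713.33 → 714.

714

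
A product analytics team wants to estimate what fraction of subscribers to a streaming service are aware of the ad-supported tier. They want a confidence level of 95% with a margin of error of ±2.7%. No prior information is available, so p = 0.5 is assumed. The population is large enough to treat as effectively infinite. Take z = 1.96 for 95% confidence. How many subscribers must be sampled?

1318

With p = 0.5, p(1−p) = 0.25.
n = z²·p(1−p)/E² = 1.96² × 0.2500 / 0.027² = 3.8416 × 0.2500 / 0.000729 ≈ 1317.42.
Rounding up gives n = 1318.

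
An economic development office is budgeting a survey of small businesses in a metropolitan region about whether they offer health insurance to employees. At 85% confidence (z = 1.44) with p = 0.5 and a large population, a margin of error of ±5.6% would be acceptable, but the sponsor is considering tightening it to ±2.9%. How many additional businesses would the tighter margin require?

At ±5.6%: n = 1.44² × 0.2500 / 0.056² ≈ 165.31 → 166.
At ±2.9%: n = 1.44² × 0.2500 / 0.029² ≈ 616.41 → 617.
Additional respondents: 617 − 166 = 451.

451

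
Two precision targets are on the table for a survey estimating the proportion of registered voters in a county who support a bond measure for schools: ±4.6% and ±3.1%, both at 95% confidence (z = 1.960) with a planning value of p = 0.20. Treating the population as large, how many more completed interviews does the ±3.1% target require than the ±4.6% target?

At ±4.6%: n = 1.960² × 0.1600 / 0.046² ≈ 290.48 → 291.
At ±3.1%: n = 1.960² × 0.1600 / 0.031² ≈ 639.60 → 640.
Additional respondents: 640 − 291 = 349.

349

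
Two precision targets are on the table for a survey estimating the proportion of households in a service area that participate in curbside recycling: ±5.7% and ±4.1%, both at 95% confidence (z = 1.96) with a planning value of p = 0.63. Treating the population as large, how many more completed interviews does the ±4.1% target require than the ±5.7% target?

At ±5.7%: n = 1.96² × 0.2331 / 0.057² ≈ 275.62 → 276.
At ±4.1%: n = 1.96² × 0.2331 / 0.041² ≈ 532.70 → 533.
Additional respondents: 533 − 276 = 257.

257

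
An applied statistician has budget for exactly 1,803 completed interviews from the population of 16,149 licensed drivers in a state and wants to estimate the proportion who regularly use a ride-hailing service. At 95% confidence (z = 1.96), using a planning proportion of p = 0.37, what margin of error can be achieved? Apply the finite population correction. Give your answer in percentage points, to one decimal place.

2.1

Finite-population factor: (N−n)/(N−1) = (16149−1803)/(16149−1) = 0.8884.
SE(p̂) = √[p(1−p)/n · (N−n)/(N−1)] = √[0.2331/1803 × 0.8884] = 0.01072.
E = z × SE = 1.96 × 0.01072 = 0.02101 ≈ 2.1 percentage points.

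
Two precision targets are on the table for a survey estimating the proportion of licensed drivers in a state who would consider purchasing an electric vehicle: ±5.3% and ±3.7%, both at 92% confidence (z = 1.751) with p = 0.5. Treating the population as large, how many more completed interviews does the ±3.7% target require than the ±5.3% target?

287

At ±5.3%: n = 1.751² × 0.2500 / 0.053² ≈ 272.87 → 273.
At ±3.7%: n = 1.751² × 0.2500 / 0.037² ≈ 559.90 → 560.
Additional respondents: 560 − 273 = 287.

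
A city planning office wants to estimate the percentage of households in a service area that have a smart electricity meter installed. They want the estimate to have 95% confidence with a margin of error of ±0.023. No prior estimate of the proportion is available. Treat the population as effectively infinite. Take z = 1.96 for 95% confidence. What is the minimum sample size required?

With no prior estimate, use p = 0.5, giving p(1−p) = 0.25.
n = z²·p(1−p)/E² = 1.96² × 0.2500 / 0.023² = 3.8416 × 0.2500 / 0.000529 ≈ 1815.50.
Rounding up gives n = 1816.

1816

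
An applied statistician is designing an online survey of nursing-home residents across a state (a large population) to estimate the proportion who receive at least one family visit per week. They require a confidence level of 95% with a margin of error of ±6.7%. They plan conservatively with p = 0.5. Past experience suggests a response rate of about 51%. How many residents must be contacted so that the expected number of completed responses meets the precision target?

For 95% confidence, z = 1.96.
Completed interviews needed: n₀ = 1.96² × 0.2500 / 0.067² ≈ 213.95 → 214.
At a 51% response rate, contacts needed = 214 / 0.51 ≈ 419.61 → 420.

420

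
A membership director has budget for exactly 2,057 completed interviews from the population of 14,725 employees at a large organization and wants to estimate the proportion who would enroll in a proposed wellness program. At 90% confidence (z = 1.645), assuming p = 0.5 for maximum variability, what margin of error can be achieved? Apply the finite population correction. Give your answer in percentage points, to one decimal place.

1.7

Finite-population factor: (N−n)/(N−1) = (14725−2057)/(14725−1) = 0.8604.
SE(p̂) = √[p(1−p)/n · (N−n)/(N−1)] = √[0.2500/2057 × 0.8604] = 0.01023.
E = z × SE = 1.645 × 0.01023 = 0.01682 ≈ 1.7 percentage points.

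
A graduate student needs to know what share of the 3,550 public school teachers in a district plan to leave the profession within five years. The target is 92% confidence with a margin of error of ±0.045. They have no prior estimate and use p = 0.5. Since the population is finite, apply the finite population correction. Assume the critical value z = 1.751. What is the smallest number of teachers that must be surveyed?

343

Unadjusted: n₀ = 1.751² × 0.50 × 0.50 / 0.045² ≈ 378.52, so n₀ = 379.
Finite population correction with N = 3,550: n = n₀ / (1 + (n₀−1)/N) = 379 / (1 + 378/3550) = 379 / 1.1065 ≈ 342.53.
Rounding up, n = 343.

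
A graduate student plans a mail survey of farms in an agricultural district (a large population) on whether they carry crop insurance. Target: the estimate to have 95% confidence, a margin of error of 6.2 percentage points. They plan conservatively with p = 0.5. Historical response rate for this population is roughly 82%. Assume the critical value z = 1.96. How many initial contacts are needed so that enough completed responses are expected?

305

Completed interviews needed: n₀ = 1.96² × 0.2500 / 0.062² ≈ 249.84 → 250.
At an 82% response rate, contacts needed = 250 / 0.82 ≈ 304.88 → 305.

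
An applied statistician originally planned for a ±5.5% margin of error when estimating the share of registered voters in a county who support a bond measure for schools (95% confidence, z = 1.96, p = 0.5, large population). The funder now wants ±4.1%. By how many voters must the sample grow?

At ±5.5%: n = 1.96² × 0.2500 / 0.055² ≈ 317.49 → 318.
At ±4.1%: n = 1.96² × 0.2500 / 0.041² ≈ 571.33 → 572.
Additional respondents: 572 − 318 = 254.

254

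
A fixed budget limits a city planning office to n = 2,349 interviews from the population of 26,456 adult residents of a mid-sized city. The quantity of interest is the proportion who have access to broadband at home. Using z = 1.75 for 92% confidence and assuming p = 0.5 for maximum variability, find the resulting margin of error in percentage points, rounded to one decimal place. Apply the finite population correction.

1.7

Finite-population factor: (N−n)/(N−1) = (26456−2349)/(26456−1) = 0.9112.
SE(p̂) = √[p(1−p)/n · (N−n)/(N−1)] = √[0.2500/2349 × 0.9112] = 0.00985.
E = z × SE = 1.75 × 0.00985 = 0.01723 ≈ 1.7 percentage points.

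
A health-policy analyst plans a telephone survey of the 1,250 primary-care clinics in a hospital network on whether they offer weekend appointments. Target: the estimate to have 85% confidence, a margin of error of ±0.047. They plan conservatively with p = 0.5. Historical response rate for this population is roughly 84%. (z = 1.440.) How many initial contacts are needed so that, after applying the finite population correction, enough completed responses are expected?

236

Completed interviews needed (unadjusted): n₀ = 1.440² × 0.2500 / 0.047² ≈ 234.68 → 235.
FPC for N = 1,250: n = 235 / (1 + 234/1250) = 235 / 1.1872 ≈ 197.94 → 198.
At an 84% response rate, contacts needed = 198 / 0.84 ≈ 235.71 → 236.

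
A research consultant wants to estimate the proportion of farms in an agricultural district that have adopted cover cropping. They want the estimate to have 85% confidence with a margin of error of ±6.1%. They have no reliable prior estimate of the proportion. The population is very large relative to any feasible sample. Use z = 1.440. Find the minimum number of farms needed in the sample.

140

With no prior estimate, use p = 0.5, giving p(1−p) = 0.25.
n = z²·p(1−p)/E² = 1.440² × 0.2500 / 0.061² = 2.0736 × 0.2500 / 0.003721 ≈ 139.32.
Rounding up gives n = 140.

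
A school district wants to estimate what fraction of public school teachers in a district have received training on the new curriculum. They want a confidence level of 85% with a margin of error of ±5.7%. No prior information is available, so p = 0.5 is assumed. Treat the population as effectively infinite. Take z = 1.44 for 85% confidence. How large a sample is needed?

With p = 0.5, p(1−p) = 0.25.
n = z²·p(1−p)/E² = 1.44² × 0.2500 / 0.057² = 2.0736 × 0.2500 / 0.003249 ≈ 159.56.
Rounding up gives n = 160.

160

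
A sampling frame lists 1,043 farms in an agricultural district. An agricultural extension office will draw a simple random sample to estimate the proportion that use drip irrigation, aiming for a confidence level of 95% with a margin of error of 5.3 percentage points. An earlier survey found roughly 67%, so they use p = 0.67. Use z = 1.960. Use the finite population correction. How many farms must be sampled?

Unadjusted: n₀ = 1.960² × 0.67 × 0.33 / 0.053² ≈ 302.38, so n₀ = 303.
Finite population correction with N = 1,043: n = n₀ / (1 + (n₀−1)/N) = 303 / (1 + 302/1043) = 303 / 1.2895 ≈ 234.97.
Rounding up, n = 235.

235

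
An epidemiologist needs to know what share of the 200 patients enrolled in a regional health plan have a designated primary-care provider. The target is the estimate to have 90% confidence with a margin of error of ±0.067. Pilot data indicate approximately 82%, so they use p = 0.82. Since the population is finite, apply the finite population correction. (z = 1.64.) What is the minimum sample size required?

62

Unadjusted: n₀ = 1.64² × 0.82 × 0.18 / 0.067² ≈ 88.44, so n₀ = 89.
Finite population correction with N = 200: n = n₀ / (1 + (n₀−1)/N) = 89 / (1 + 88/200) = 89 / 1.4400 ≈ 61.81.
Rounding up, n = 62.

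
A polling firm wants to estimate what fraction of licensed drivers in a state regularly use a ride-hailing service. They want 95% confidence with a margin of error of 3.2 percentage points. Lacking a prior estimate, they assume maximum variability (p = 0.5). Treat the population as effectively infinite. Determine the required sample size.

938

For 95% confidence, z = 1.96.
With p = 0.5, p(1−p) = 0.25.
n = z²·p(1−p)/E² = 1.96² × 0.2500 / 0.032² = 3.8416 × 0.2500 / 0.001024 ≈ 937.89.
Rounding up gives n = 938.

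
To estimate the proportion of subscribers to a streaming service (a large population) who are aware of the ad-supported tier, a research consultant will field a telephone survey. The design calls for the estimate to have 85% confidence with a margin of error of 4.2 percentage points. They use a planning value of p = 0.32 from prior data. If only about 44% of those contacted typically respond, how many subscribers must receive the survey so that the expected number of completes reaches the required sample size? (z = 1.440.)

Completed interviews needed: n₀ = 1.440² × 0.2176 / 0.042² ≈ 255.79 → 256.
At a 44% response rate, contacts needed = 256 / 0.44 ≈ 581.82 → 582.

582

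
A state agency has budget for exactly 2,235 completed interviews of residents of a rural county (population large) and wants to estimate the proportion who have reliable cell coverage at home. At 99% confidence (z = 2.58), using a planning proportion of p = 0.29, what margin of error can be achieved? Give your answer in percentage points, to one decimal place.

2.5

SE(p̂) = √[p(1−p)/n] = √[0.2059/2235] = 0.00960.
E = z × SE = 2.58 × 0.00960 = 0.02476, or 2.5 percentage points.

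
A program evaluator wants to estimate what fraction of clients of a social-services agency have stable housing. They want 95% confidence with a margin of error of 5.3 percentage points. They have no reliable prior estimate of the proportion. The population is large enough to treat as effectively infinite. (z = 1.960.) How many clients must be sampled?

342

With no prior estimate, use p = 0.5, giving p(1−p) = 0.25.
n = z²·p(1−p)/E² = 1.960² × 0.2500 / 0.053² = 3.8416 × 0.2500 / 0.002809 ≈ 341.90.
Rounding up gives n = 342.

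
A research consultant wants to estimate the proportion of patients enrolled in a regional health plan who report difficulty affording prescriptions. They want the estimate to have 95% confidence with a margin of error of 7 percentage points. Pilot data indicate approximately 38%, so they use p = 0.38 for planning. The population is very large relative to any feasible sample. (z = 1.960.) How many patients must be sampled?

185

With p = 0.38, p(1−p) = 0.2356.
n = z²·p(1−p)/E² = 1.960² × 0.2356 / 0.070² = 3.8416 × 0.2356 / 0.004900 ≈ 184.71.
Rounding up gives n = 185.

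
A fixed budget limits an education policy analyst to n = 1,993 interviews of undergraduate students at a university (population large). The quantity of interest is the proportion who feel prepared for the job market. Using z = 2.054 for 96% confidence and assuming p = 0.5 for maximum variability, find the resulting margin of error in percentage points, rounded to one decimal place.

2.3

SE(p̂) = √[p(1−p)/n] = √[0.2500/1993] = 0.01120.
E = z × SE = 2.054 × 0.01120 = 0.02300, or 2.3 percentage points.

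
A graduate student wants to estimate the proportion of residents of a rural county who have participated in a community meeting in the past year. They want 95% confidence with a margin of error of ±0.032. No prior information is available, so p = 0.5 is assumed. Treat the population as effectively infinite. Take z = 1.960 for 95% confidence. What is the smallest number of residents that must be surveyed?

With p = 0.5, p(1−p) = 0.25.
n = z²·p(1−p)/E² = 1.960² × 0.2500 / 0.032² = 3.8416 × 0.2500 / 0.001024 ≈ 937.89.
Rounding up gives n = 938.

938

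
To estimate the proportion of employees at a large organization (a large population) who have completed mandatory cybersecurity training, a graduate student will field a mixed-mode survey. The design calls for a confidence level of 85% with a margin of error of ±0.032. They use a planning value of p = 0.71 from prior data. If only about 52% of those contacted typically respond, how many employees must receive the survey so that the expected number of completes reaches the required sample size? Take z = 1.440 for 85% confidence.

Completed interviews needed: n₀ = 1.440² × 0.2059 / 0.032² ≈ 416.95 → 417.
At a 52% response rate, contacts needed = 417 / 0.52 ≈ 801.92 → 802.

802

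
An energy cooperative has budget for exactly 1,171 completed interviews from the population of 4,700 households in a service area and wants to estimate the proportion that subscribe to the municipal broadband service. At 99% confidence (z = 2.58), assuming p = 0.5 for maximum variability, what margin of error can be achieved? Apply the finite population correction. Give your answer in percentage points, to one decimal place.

3.3

Finite-population factor: (N−n)/(N−1) = (4700−1171)/(4700−1) = 0.7510.
SE(p̂) = √[p(1−p)/n · (N−n)/(N−1)] = √[0.2500/1171 × 0.7510] = 0.01266.
E = z × SE = 2.58 × 0.01266 = 0.03267 ≈ 3.3 percentage points.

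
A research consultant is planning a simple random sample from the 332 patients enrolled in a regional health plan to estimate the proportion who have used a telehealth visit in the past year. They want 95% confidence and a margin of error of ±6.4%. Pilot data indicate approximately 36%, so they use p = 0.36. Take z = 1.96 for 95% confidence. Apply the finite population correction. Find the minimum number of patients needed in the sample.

132

Unadjusted: n₀ = 1.96² × 0.36 × 0.64 / 0.064² ≈ 216.09, so n₀ = 217.
Finite population correction with N = 332: n = n₀ / (1 + (n₀−1)/N) = 217 / (1 + 216/332) = 217 / 1.6506 ≈ 131.47.
Rounding up, n = 132.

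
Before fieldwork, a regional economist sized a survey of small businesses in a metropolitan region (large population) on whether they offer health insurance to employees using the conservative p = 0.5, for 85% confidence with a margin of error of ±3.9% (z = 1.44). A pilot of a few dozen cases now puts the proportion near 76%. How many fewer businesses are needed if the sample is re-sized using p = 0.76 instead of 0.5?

Conservative (p = 0.5): n = 1.44² × 0.25 / 0.039² ≈ 340.83 → 341.
Using p = 0.76: p(1−p) = 0.1824, so n = 1.44² × 0.1824 / 0.039² ≈ 248.67 → 249.
Reduction: 341 − 249 = 92.

92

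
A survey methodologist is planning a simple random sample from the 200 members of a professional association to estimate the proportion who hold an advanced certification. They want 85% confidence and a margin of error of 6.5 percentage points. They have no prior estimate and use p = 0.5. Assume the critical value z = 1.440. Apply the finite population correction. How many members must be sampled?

77

Unadjusted: n₀ = 1.440² × 0.50 × 0.50 / 0.065² ≈ 122.70, so n₀ = 123.
Finite population correction with N = 200: n = n₀ / (1 + (n₀−1)/N) = 123 / (1 + 122/200) = 123 / 1.6100 ≈ 76.40.
Rounding up, n = 77.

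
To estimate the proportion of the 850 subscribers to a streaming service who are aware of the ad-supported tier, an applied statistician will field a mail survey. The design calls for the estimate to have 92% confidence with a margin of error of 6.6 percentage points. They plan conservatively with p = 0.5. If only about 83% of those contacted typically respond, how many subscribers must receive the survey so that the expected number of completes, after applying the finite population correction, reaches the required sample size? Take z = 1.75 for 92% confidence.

176

Completed interviews needed (unadjusted): n₀ = 1.75² × 0.2500 / 0.066² ≈ 175.76 → 176.
FPC for N = 850: n = 176 / (1 + 175/850) = 176 / 1.2059 ≈ 145.95 → 146.
At an 83% response rate, contacts needed = 146 / 0.83 ≈ 175.90 → 176.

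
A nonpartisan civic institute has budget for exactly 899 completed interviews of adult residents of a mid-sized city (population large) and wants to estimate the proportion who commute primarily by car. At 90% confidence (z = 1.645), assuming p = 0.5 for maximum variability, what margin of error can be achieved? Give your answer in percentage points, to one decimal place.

SE(p̂) = √[p(1−p)/n] = √[0.2500/899] = 0.01668.
E = z × SE = 1.645 × 0.01668 = 0.02743, or 2.7 percentage points.

2.7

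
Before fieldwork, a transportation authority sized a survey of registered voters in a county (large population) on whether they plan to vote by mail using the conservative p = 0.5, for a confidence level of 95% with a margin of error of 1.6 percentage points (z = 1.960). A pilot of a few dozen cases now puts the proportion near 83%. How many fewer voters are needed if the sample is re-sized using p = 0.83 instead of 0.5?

Conservative (p = 0.5): n = 1.960² × 0.25 / 0.016² ≈ 3751.56 → 3752.
Using p = 0.83: p(1−p) = 0.1411, so n = 1.960² × 0.1411 / 0.016² ≈ 2117.38 → 2118.
Reduction: 3752 − 2118 = 1634.

1634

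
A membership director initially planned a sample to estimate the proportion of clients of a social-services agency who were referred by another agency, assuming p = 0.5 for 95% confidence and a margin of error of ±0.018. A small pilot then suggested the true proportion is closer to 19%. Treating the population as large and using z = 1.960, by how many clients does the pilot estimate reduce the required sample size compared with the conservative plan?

1140

Conservative (p = 0.5): n = 1.960² × 0.25 / 0.018² ≈ 2964.20 → 2965.
Using p = 0.19: p(1−p) = 0.1539, so n = 1.960² × 0.1539 / 0.018² ≈ 1824.76 → 1825.
Reduction: 2965 − 1825 = 1140.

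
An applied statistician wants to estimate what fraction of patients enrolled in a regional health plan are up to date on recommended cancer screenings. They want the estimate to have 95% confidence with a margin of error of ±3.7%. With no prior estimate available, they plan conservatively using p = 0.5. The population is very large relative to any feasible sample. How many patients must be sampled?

702

For 95% confidence, z = 1.96.
With p = 0.5, p(1−p) = 0.25.
n = z²·p(1−p)/E² = 1.96² × 0.2500 / 0.037² = 3.8416 × 0.2500 / 0.001369 ≈ 701.53.
Rounding up gives n = 702.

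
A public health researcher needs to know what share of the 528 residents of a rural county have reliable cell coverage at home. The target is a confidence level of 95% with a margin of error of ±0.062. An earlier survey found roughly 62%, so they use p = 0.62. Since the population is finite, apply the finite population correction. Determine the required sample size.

For 95% confidence, z = 1.960.
Unadjusted: n₀ = 1.960² × 0.62 × 0.38 / 0.062² ≈ 235.45, so n₀ = 236.
Finite population correction with N = 528: n = n₀ / (1 + (n₀−1)/N) = 236 / (1 + 235/528) = 236 / 1.4451 ≈ 163.31.
Rounding up, n = 164.

164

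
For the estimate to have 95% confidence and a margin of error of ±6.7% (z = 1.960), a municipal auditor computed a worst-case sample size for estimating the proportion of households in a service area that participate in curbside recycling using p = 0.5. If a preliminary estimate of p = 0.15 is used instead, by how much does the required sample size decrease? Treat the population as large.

104

Conservative (p = 0.5): n = 1.960² × 0.25 / 0.067² ≈ 213.95 → 214.
Using p = 0.15: p(1−p) = 0.1275, so n = 1.960² × 0.1275 / 0.067² ≈ 109.11 → 110.
Reduction: 214 − 110 = 104.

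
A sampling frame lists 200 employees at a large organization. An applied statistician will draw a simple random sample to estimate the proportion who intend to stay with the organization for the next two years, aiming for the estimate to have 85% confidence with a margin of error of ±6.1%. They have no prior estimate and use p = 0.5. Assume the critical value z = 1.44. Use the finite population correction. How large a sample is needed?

Unadjusted: n₀ = 1.44² × 0.50 × 0.50 / 0.061² ≈ 139.32, so n₀ = 140.
Finite population correction with N = 200: n = n₀ / (1 + (n₀−1)/N) = 140 / (1 + 139/200) = 140 / 1.6950 ≈ 82.60.
Rounding up, n = 83.

83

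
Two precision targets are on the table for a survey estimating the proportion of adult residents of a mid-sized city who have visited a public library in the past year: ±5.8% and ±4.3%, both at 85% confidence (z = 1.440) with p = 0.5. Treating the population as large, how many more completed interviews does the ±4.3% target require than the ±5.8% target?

At ±5.8%: n = 1.440² × 0.2500 / 0.058² ≈ 154.10 → 155.
At ±4.3%: n = 1.440² × 0.2500 / 0.043² ≈ 280.37 → 281.
Additional respondents: 281 − 155 = 126.

126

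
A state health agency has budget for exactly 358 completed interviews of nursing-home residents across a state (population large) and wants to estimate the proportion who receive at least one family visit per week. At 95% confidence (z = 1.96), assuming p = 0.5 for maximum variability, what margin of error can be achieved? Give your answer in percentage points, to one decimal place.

SE(p̂) = √[p(1−p)/n] = √[0.2500/358] = 0.02643.
E = z × SE = 1.96 × 0.02643 = 0.05179, or 5.2 percentage points.

5.2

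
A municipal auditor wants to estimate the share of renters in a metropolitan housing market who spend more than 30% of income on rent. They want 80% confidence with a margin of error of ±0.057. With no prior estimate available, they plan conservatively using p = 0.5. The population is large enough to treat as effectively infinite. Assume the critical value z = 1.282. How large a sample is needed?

With p = 0.5, p(1−p) = 0.25.
n = z²·p(1−p)/E² = 1.282² × 0.2500 / 0.057² = 1.6435 × 0.2500 / 0.003249 ≈ 126.46.
Rounding up gives n = 127.

127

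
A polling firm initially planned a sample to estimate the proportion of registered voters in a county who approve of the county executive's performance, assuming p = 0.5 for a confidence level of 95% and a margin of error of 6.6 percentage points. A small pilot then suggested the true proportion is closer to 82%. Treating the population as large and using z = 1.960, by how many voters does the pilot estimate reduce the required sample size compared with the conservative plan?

90

Conservative (p = 0.5): n = 1.960² × 0.25 / 0.066² ≈ 220.48 → 221.
Using p = 0.82: p(1−p) = 0.1476, so n = 1.960² × 0.1476 / 0.066² ≈ 130.17 → 131.
Reduction: 221 − 131 = 90.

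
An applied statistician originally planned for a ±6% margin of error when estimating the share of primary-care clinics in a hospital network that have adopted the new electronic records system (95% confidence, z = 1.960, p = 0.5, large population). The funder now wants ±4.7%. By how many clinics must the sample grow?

At ±6%: n = 1.960² × 0.2500 / 0.060² ≈ 266.78 → 267.
At ±4.7%: n = 1.960² × 0.2500 / 0.047² ≈ 434.77 → 435.
Additional respondents: 435 − 267 = 168.

168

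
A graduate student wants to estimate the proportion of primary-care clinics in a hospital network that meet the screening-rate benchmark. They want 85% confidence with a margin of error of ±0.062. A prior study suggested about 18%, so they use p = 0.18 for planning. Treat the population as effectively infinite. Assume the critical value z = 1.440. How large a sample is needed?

80

With p = 0.18, p(1−p) = 0.1476.
n = z²·p(1−p)/E² = 1.440² × 0.1476 / 0.062² = 2.0736 × 0.1476 / 0.003844 ≈ 79.62.
Rounding up gives n = 80.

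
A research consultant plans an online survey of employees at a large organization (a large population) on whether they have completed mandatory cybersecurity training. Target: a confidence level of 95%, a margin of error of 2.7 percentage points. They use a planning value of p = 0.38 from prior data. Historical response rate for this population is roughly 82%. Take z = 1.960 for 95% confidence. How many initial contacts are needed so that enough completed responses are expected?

Completed interviews needed: n₀ = 1.960² × 0.2356 / 0.027² ≈ 1241.54 → 1242.
At an 82% response rate, contacts needed = 1242 / 0.82 ≈ 1514.63 → 1515.

1515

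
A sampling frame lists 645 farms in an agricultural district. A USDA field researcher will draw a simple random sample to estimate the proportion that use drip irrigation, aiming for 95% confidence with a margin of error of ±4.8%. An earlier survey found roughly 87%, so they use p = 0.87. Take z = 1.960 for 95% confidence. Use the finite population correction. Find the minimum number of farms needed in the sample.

147

Unadjusted: n₀ = 1.960² × 0.87 × 0.13 / 0.048² ≈ 188.58, so n₀ = 189.
Finite population correction with N = 645: n = n₀ / (1 + (n₀−1)/N) = 189 / (1 + 188/645) = 189 / 1.2915 ≈ 146.34.
Rounding up, n = 147.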